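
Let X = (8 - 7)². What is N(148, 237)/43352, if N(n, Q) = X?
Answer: 1/43352 ≈ 2.3067e-5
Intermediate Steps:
X = 1 (X = 1² = 1)
N(n, Q) = 1
N(148, 237)/43352 = 1/43352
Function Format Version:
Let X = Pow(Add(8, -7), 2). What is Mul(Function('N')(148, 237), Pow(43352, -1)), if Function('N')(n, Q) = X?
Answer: Rational(1, 43352) ≈ 2.3067e-5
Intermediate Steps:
X = 1 (X = Pow(1, 2) = 1)
Function('N')(n, Q) = 1
Mul(Function('N')(148, 237), Pow(43352, -1)) = Mul(1, Pow(43352, -1)) = Mul(1, Rational(1, 43352)) = Rational(1, 43352)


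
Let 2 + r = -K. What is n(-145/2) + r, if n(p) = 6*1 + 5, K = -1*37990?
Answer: 37999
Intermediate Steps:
K = -37990
n(p) = 11 (n(p) = 6 + 5 = 11)
r = 37988 (r = -2 - 1*(-37990) = -2 + 37990 = 37988)
n(-145/2) + r = 11 + 37988 = 37999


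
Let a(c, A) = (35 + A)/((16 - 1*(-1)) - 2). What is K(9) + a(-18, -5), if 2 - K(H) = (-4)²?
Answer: -12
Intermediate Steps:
K(H) = -14 (K(H) = 2 - 1*(-4)² = 2 - 1*16 = 2 - 16 = -14)
a(c, A) = 7/3 + A/15 (a(c, A) = (35 + A)/((16 + 1) - 2) = (35 + A)/(17 - 2) = (35 + A)/15 = (35 + A)*(1/15) = 7/3 + A/15)
K(9) + a(-18, -5) = -14 + (7/3 + (1/15)*(-5)) = -14 + (7/3 - ⅓) = -14 + 2 = -12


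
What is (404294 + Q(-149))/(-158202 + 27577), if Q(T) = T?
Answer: -80829/26125 ≈ -3.0939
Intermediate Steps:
(404294 + Q(-149))/(-158202 + 27577) = (404294 - 149)/(-158202 + 27577) = 404145/(-130625) = 404145*(-1/130625) = -80829/26125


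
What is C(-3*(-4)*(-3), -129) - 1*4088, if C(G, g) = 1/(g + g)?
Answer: -1054705/258 ≈ -4088.0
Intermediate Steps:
C(G, g) = 1/(2*g)
C(-3*(-4)*(-3), -129) - 1*4088 = (½)/(-129) - 1*4088 = (½)*(-1/129) - 4088 = -1/258 - 4088 = -1054705/258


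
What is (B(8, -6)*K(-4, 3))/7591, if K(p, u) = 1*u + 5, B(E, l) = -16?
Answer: -128/7591 ≈ -0.016862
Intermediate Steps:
K(p, u) = 5 + u (K(p, u) = u + 5 = 5 + u)
(B(8, -6)*K(-4, 3))/7591 = -16*(5 + 3)/7591 = -16*8*(1/7591) = -128*1/7591 = -128/7591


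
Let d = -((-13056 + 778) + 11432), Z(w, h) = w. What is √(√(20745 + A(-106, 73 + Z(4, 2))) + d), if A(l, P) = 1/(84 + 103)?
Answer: √(29583774 + 374*√181358023)/187 ≈ 31.465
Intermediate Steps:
A(l, P) = 1/187
d = 846 (d = -(-12278 + 11432) = -1*(-846) = 846)
√(√(20745 + A(-106, 73 + Z(4, 2))) + d) = √(√(20745 + 1/187) + 846) = √(√(3879316/187) + 846) = √(2*√181358023/187 + 846) = √(846 + 2*√181358023/187)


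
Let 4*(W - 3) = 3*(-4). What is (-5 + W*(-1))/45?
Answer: -⅑ ≈ -0.11111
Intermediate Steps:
W = 0 (W = 3 + (3*(-4))/4 = 3 + (¼)*(-12) = 3 - 3 = 0)
(-5 + W*(-1))/45 = (-5 + 0*(-1))/45 = (-5 + 0)*(1/45) = -5*1/45 = -⅑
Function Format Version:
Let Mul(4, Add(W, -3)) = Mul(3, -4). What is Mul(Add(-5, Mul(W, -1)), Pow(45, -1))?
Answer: Rational(-1, 9) ≈ -0.11111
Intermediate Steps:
W = 0 (W = Add(3, Mul(Rational(1, 4), Mul(3, -4))) = Add(3, Mul(Rational(1, 4), -12)) = Add(3, -3) = 0)
Mul(Add(-5, Mul(W, -1)), Pow(45, -1)) = Mul(Add(-5, Mul(0, -1)), Pow(45, -1)) = Mul(Add(-5, 0), Rational(1, 45)) = Mul(-5, Rational(1, 45)) = Rational(-1, 9)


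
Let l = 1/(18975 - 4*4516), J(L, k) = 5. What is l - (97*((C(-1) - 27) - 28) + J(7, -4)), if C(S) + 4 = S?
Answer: 5297466/911 ≈ 5815.0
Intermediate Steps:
C(S) = -4 + S
l = 1/911 (l = 1/(18975 - 18064) = 1/911 ≈ 0.0010977)
l - (97*((C(-1) - 27) - 28) + J(7, -4)) = 1/911 - (97*(((-4 - 1) - 27) - 28) + 5) = 1/911 - (97*((-5 - 27) - 28) + 5) = 1/911 - (97*(-32 - 28) + 5) = 1/911 - (97*(-60) + 5) = 1/911 - (-5820 + 5) = 1/911 - 1*(-5815) = 1/911 + 5815 = 5297466/911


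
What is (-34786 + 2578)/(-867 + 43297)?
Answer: -16104/21215 ≈ -0.75909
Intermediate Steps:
(-34786 + 2578)/(-867 + 43297) = -32208/42430 = -32208*1/42430 = -16104/21215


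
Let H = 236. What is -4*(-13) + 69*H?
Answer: 16336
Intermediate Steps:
-4*(-13) + 69*H = -4*(-13) + 69*236 = 52 + 16284 = 16336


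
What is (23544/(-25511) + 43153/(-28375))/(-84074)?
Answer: 1768937183/60859035222250 ≈ 2.9066e-5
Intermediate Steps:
(23544/(-25511) + 43153/(-28375))/(-84074) = (23544*(-1/25511) + 43153*(-1/28375))*(-1/84074) = (-23544/25511 - 43153/28375)*(-1/84074) = -1768937183/723874625*(-1/84074) = 1768937183/60859035222250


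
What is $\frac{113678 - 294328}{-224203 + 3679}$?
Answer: $\frac{90325}{110262} \approx 0.81919$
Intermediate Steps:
$\frac{113678 - 294328}{-224203 + 3679} = - \frac{180650}{-220524} = \left(-180650\right) \left(- \frac{1}{220524}\right) = \frac{90325}{110262}$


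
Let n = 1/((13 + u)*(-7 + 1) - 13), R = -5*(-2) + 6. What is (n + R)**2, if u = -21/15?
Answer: 43599609/170569 ≈ 255.61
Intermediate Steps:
u = -7/5 (u = -21*1/15 = -7/5 ≈ -1.4000)
R = 16 (R = 10 + 6 = 16)
n = -5/413 (n = 1/((13 - 7/5)*(-7 + 1) - 13) = 1/((58/5)*(-6) - 13) = 1/(-348/5 - 13) = 1/(-413/5) = -5/413 ≈ -0.012107)
(n + R)**2 = (-5/413 + 16)**2 = (6603/413)**2 = 43599609/170569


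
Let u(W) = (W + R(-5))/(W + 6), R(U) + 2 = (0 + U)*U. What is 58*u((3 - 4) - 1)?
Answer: 609/2 ≈ 304.50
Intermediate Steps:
R(U) = -2 + U² (R(U) = -2 + (0 + U)*U = -2 + U*U = -2 + U²)
u(W) = (23 + W)/(6 + W) (u(W) = (W + (-2 + (-5)²))/(W + 6) = (W + (-2 + 25))/(6 + W) = (W + 23)/(6 + W) = (23 + W)/(6 + W))
58*u((3 - 4) - 1) = 58*((23 + ((3 - 4) - 1))/(6 + ((3 - 4) - 1))) = 58*((23 + (-1 - 1))/(6 + (-1 - 1))) = 58*((23 - 2)/(6 - 2)) = 58*(21/4) = 609/2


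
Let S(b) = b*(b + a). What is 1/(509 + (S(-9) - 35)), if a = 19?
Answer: 1/384 ≈ 0.0026042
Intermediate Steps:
S(b) = b*(19 + b) (S(b) = b*(b + 19) = b*(19 + b))
1/(509 + (S(-9) - 35)) = 1/(509 + (-9*(19 - 9) - 35)) = 1/(509 + (-9*10 - 35)) = 1/(509 + (-90 - 35)) = 1/(509 - 125) = 1/384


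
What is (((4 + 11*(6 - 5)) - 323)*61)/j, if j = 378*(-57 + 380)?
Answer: -1342/8721 ≈ -0.15388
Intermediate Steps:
j = 122094 (j = 378*323 = 122094)
(((4 + 11*(6 - 5)) - 323)*61)/j = (((4 + 11*(6 - 5)) - 323)*61)/122094 = (((4 + 11*1) - 323)*61)*(1/122094) = (((4 + 11) - 323)*61)*(1/122094) = ((15 - 323)*61)*(1/122094) = -308*61*(1/122094) = -18788*1/122094 = -1342/8721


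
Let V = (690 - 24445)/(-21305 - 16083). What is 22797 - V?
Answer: 852310481/37388 ≈ 22796.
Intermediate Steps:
V = 23755/37388 (V = -23755/(-37388) = -23755*(-1/37388) = 23755/37388 ≈ 0.63536)
22797 - V = 22797 - 1*23755/37388 = 22797 - 23755/37388 = 852310481/37388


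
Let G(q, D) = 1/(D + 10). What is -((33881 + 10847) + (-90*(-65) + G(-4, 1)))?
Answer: -556359/11 ≈ -50578.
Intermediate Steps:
G(q, D) = 1/(10 + D)
-((33881 + 10847) + (-90*(-65) + G(-4, 1))) = -((33881 + 10847) + (-90*(-65) + 1/(10 + 1))) = -(44728 + (5850 + 1/11)) = -(44728 + 64351/11) = -1*556359/11 = -556359/11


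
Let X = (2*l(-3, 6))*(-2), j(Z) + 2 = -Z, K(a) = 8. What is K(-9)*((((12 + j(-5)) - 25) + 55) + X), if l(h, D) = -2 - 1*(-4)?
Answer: 296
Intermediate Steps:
j(Z) = -2 - Z
l(h, D) = 2 (l(h, D) = -2 + 4 = 2)
X = -8 (X = (2*2)*(-2) = 4*(-2) = -8)
K(-9)*((((12 + j(-5)) - 25) + 55) + X) = 8*((((12 + (-2 - 1*(-5))) - 25) + 55) - 8) = 8*((((12 + (-2 + 5)) - 25) + 55) - 8) = 8*((((12 + 3) - 25) + 55) - 8) = 8*(((15 - 25) + 55) - 8) = 8*((-10 + 55) - 8) = 8*(45 - 8) = 8*37 = 296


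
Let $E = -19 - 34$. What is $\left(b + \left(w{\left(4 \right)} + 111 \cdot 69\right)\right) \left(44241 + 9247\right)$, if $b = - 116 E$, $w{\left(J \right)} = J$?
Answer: $738722768$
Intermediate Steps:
$E = -53$
$b = 6148$ ($b = \left(-116\right) \left(-53\right) = 6148$)
$\left(b + \left(w{\left(4 \right)} + 111 \cdot 69\right)\right) \left(44241 + 9247\right) = \left(6148 + \left(4 + 111 \cdot 69\right)\right) \left(44241 + 9247\right) = \left(6148 + \left(4 + 7659\right)\right) 53488 = \left(6148 + 7663\right) 53488 = 13811 \cdot 53488 = 738722768$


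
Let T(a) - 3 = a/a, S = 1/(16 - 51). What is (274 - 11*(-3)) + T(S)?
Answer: 311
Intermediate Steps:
S = -1/35 (S = 1/(-35) = -1/35 ≈ -0.028571)
T(a) = 4 (T(a) = 3 + a/a = 3 + 1 = 4)
(274 - 11*(-3)) + T(S) = (274 - 11*(-3)) + 4 = (274 + 33) + 4 = 307 + 4 = 311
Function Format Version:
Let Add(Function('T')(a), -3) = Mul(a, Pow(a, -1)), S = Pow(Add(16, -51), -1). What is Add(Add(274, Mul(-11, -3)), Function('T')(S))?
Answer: 311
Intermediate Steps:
S = Rational(-1, 35) (S = Pow(-35, -1) = Rational(-1, 35) ≈ -0.028571)
Function('T')(a) = 4 (Function('T')(a) = Add(3, Mul(a, Pow(a, -1))) = Add(3, 1) = 4)
Add(Add(274, Mul(-11, -3)), Function('T')(S)) = Add(Add(274, Mul(-11, -3)), 4) = Add(Add(274, 33), 4) = Add(307, 4) = 311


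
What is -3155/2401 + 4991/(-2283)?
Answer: -19186256/5481483 ≈ -3.5002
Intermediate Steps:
-3155/2401 + 4991/(-2283) = -3155*1/2401 + 4991*(-1/2283) = -3155/2401 - 4991/2283 = -19186256/5481483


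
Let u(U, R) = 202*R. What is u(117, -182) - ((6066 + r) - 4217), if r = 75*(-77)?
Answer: -32838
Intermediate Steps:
r = -5775
u(117, -182) - ((6066 + r) - 4217) = 202*(-182) - ((6066 - 5775) - 4217) = -36764 - (291 - 4217) = -36764 - 1*(-3926) = -36764 + 3926 = -32838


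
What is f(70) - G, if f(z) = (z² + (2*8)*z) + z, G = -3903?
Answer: 9993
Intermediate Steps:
f(z) = z² + 17*z (f(z) = (z² + 16*z) + z = z² + 17*z)
f(70) - G = 70*(17 + 70) - 1*(-3903) = 70*87 + 3903 = 6090 + 3903 = 9993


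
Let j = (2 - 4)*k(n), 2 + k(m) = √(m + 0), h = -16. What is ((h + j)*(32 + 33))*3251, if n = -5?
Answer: -2535780 - 422630*I*√5 ≈ -2.5358e+6 - 9.4503e+5*I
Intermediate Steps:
k(m) = -2 + √m (k(m) = -2 + √(m + 0) = -2 + √m)
j = 4 - 2*I*√5 (j = (2 - 4)*(-2 + √(-5)) = -2*(-2 + I*√5) = 4 - 2*I*√5 ≈ 4.0 - 4.4721*I)
((h + j)*(32 + 33))*3251 = ((-16 + (4 - 2*I*√5))*(32 + 33))*3251 = ((-12 - 2*I*√5)*65)*3251 = (-780 - 130*I*√5)*3251 = -2535780 - 422630*I*√5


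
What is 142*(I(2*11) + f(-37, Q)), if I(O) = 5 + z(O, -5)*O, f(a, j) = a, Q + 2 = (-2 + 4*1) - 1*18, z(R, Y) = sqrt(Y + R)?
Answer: -4544 + 3124*sqrt(17) ≈ 8336.6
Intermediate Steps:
z(R, Y) = sqrt(R + Y)
Q = -18 (Q = -2 + ((-2 + 4*1) - 1*18) = -2 + ((-2 + 4) - 18) = -2 + (2 - 18) = -2 - 16 = -18)
I(O) = 5 + O*sqrt(-5 + O) (I(O) = 5 + sqrt(O - 5)*O = 5 + sqrt(-5 + O)*O = 5 + O*sqrt(-5 + O))
142*(I(2*11) + f(-37, Q)) = 142*((5 + (2*11)*sqrt(-5 + 2*11)) - 37) = 142*((5 + 22*sqrt(-5 + 22)) - 37) = 142*((5 + 22*sqrt(17)) - 37) = 142*(-32 + 22*sqrt(17)) = -4544 + 3124*sqrt(17)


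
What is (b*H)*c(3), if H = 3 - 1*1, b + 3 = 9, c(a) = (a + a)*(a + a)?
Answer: 432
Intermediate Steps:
c(a) = 4*a² (c(a) = (2*a)*(2*a) = 4*a²)
b = 6 (b = -3 + 9 = 6)
H = 2 (H = 3 - 1 = 2)
(b*H)*c(3) = (6*2)*(4*3²) = 12*(4*9) = 12*36 = 432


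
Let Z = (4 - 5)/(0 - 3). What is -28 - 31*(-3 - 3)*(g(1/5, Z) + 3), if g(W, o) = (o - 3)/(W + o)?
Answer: -400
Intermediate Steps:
Z = ⅓ (Z = -1/(-3) = -1*(-⅓) = ⅓ ≈ 0.33333)
g(W, o) = (-3 + o)/(W + o)
-28 - 31*(-3 - 3)*(g(1/5, Z) + 3) = -28 - 31*(-3 - 3)*((-3 + ⅓)/(1/5 + ⅓) + 3) = -28 - (-186)*(-8/3/(⅕ + ⅓) + 3) = -28 - (-186)*(-8/3/(8/15) + 3) = -28 - (-186)*((15/8)*(-8/3) + 3) = -28 - (-186)*(-5 + 3) = -28 - (-186)*(-2) = -28 - 31*12 = -28 - 372 = -400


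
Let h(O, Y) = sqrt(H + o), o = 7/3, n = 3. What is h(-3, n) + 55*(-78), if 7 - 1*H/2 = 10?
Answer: -4290 + I*sqrt(33)/3 ≈ -4290.0 + 1.9149*I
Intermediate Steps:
H = -6 (H = 14 - 2*10 = 14 - 20 = -6)
o = 7/3 (o = 7*(1/3) = 7/3 ≈ 2.3333)
h(O, Y) = I*sqrt(33)/3 (h(O, Y) = sqrt(-6 + 7/3) = sqrt(-11/3) = I*sqrt(33)/3)
h(-3, n) + 55*(-78) = I*sqrt(33)/3 + 55*(-78) = I*sqrt(33)/3 - 4290 = -4290 + I*sqrt(33)/3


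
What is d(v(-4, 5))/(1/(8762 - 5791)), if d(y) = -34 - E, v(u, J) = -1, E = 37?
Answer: -210941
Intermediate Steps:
d(y) = -71 (d(y) = -34 - 1*37 = -34 - 37 = -71)
d(v(-4, 5))/(1/(8762 - 5791)) = -71/(1/(8762 - 5791)) = -71/(1/2971) = -71/1/2971 = -71*2971 = -210941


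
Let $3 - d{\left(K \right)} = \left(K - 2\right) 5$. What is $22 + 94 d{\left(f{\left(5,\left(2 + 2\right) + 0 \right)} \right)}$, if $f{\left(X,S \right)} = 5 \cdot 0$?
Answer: $1244$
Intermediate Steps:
$f{\left(X,S \right)} = 0$
$d{\left(K \right)} = 13 - 5 K$ ($d{\left(K \right)} = 3 - \left(K - 2\right) 5 = 3 - \left(-2 + K\right) 5 = 3 - \left(-10 + 5 K\right) = 13 - 5 K$)
$22 + 94 d{\left(f{\left(5,\left(2 + 2\right) + 0 \right)} \right)} = 22 + 94 \left(13 - 0\right) = 22 + 94 \left(13 + 0\right) = 22 + 94 \cdot 13 = 22 + 1222 = 1244$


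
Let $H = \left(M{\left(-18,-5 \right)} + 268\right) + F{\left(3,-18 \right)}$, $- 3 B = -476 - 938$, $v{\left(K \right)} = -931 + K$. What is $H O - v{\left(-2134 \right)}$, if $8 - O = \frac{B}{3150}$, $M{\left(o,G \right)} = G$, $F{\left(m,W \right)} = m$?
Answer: $\frac{3478409}{675} \approx 5153.2$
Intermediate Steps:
$B = \frac{1414}{3}$ ($B = - \frac{-476 - 938}{3} = \left(- \frac{1}{3}\right) \left(-1414\right) = \frac{1414}{3} \approx 471.33$)
$H = 266$ ($H = \left(-5 + 268\right) + 3 = 263 + 3 = 266$)
$O = \frac{5299}{675}$ ($O = 8 - \frac{1414}{3 \cdot 3150} = 8 - \frac{1414}{3} \cdot \frac{1}{3150} = 8 - \frac{101}{675} = \frac{5299}{675} \approx 7.8504$)
$H O - v{\left(-2134 \right)} = 266 \cdot \frac{5299}{675} - \left(-931 - 2134\right) = \frac{1409534}{675} - -3065 = \frac{1409534}{675} + 3065 = \frac{3478409}{675}$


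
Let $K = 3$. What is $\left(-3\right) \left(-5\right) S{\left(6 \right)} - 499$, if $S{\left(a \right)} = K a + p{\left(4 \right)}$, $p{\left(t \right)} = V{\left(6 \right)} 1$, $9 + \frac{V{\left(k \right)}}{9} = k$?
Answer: $-634$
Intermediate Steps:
$V{\left(k \right)} = -81 + 9 k$
$p{\left(t \right)} = -27$ ($p{\left(t \right)} = \left(-81 + 9 \cdot 6\right) 1 = \left(-81 + 54\right) 1 = \left(-27\right) 1 = -27$)
$S{\left(a \right)} = -27 + 3 a$ ($S{\left(a \right)} = 3 a - 27 = -27 + 3 a$)
$\left(-3\right) \left(-5\right) S{\left(6 \right)} - 499 = \left(-3\right) \left(-5\right) \left(-27 + 3 \cdot 6\right) - 499 = 15 \left(-27 + 18\right) - 499 = 15 \left(-9\right) - 499 = -135 - 499 = -634$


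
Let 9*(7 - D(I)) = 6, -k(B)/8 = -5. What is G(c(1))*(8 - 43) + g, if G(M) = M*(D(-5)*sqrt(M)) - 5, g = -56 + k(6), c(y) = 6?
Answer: 159 - 1330*sqrt(6) ≈ -3098.8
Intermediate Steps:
k(B) = 40 (k(B) = -8*(-5) = 40)
D(I) = 19/3 (D(I) = 7 - 1/9*6 = 7 - 2/3 = 19/3)
g = -16 (g = -56 + 40 = -16)
G(M) = -5 + 19*M**(3/2)/3 (G(M) = M*(19*sqrt(M)/3) - 5 = 19*M**(3/2)/3 - 5 = -5 + 19*M**(3/2)/3)
G(c(1))*(8 - 43) + g = (-5 + 19*6**(3/2)/3)*(8 - 43) - 16 = (-5 + 19*(6*sqrt(6))/3)*(-35) - 16 = (-5 + 38*sqrt(6))*(-35) - 16 = (175 - 1330*sqrt(6)) - 16 = 159 - 1330*sqrt(6)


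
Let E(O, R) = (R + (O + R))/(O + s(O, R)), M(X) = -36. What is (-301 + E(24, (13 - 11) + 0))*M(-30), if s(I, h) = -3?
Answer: 10788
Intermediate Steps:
E(O, R) = (O + 2*R)/(-3 + O) (E(O, R) = (R + (O + R))/(O - 3) = (O + 2*R)/(-3 + O))
(-301 + E(24, (13 - 11) + 0))*M(-30) = (-301 + (24 + 2*((13 - 11) + 0))/(-3 + 24))*(-36) = (-301 + (24 + 2*(2 + 0))/21)*(-36) = (-301 + (24 + 2*2)/21)*(-36) = (-301 + (24 + 4)/21)*(-36) = (-301 + (1/21)*28)*(-36) = (-301 + 4/3)*(-36) = -899/3*(-36) = 10788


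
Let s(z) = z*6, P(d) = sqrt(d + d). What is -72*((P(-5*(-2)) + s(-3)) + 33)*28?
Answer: -30240 - 4032*sqrt(5) ≈ -39256.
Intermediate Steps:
P(d) = sqrt(2)*sqrt(d) (P(d) = sqrt(2*d) = sqrt(2)*sqrt(d))
s(z) = 6*z
-72*((P(-5*(-2)) + s(-3)) + 33)*28 = -72*((sqrt(2)*sqrt(-5*(-2)) + 6*(-3)) + 33)*28 = -72*((sqrt(2)*sqrt(10) - 18) + 33)*28 = -72*((2*sqrt(5) - 18) + 33)*28 = -72*((-18 + 2*sqrt(5)) + 33)*28 = -72*(15 + 2*sqrt(5))*28 = (-1080 - 144*sqrt(5))*28 = -30240 - 4032*sqrt(5)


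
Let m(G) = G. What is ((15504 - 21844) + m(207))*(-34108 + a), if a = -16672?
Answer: 311433740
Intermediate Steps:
((15504 - 21844) + m(207))*(-34108 + a) = ((15504 - 21844) + 207)*(-34108 - 16672) = (-6340 + 207)*(-50780) = -6133*(-50780) = 311433740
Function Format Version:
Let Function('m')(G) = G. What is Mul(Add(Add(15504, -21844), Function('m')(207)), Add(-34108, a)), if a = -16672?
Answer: 311433740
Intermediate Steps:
Mul(Add(Add(15504, -21844), Function('m')(207)), Add(-34108, a)) = Mul(Add(Add(15504, -21844), 207), Add(-34108, -16672)) = Mul(Add(-6340, 207), -50780) = Mul(-6133, -50780) = 311433740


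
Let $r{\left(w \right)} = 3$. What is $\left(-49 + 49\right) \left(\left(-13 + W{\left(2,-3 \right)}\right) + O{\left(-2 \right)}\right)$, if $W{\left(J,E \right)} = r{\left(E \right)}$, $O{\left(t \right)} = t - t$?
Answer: $0$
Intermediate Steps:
$O{\left(t \right)} = 0$
$W{\left(J,E \right)} = 3$
$\left(-49 + 49\right) \left(\left(-13 + W{\left(2,-3 \right)}\right) + O{\left(-2 \right)}\right) = \left(-49 + 49\right) \left(\left(-13 + 3\right) + 0\right) = 0 \left(-10 + 0\right) = 0 \left(-10\right) = 0$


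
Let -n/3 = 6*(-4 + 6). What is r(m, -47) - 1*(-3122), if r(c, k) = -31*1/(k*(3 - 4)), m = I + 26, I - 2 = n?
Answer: 146703/47 ≈ 3121.3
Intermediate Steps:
n = -36 (n = -18*(-4 + 6) = -18*2 = -3*12 = -36)
I = -34 (I = 2 - 36 = -34)
m = -8 (m = -34 + 26 = -8)
r(c, k) = 31/k (r(c, k) = -31*(-1/k) = -(-31)/k = 31/k)
r(m, -47) - 1*(-3122) = 31/(-47) - 1*(-3122) = 31*(-1/47) + 3122 = -31/47 + 3122 = 146703/47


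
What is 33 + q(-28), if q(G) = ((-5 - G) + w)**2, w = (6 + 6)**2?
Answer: 27922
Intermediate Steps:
w = 144 (w = 12**2 = 144)
q(G) = (139 - G)**2 (q(G) = ((-5 - G) + 144)**2 = (139 - G)**2)
33 + q(-28) = 33 + (-139 - 28)**2 = 33 + (-167)**2 = 33 + 27889 = 27922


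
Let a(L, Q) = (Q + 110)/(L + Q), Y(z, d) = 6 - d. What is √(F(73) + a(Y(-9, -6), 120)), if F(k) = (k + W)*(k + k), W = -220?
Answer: I*√93480882/66 ≈ 146.49*I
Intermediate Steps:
F(k) = 2*k*(-220 + k) (F(k) = (k - 220)*(k + k) = (-220 + k)*(2*k) = 2*k*(-220 + k))
a(L, Q) = (110 + Q)/(L + Q)
√(F(73) + a(Y(-9, -6), 120)) = √(2*73*(-220 + 73) + (110 + 120)/((6 - 1*(-6)) + 120)) = √(2*73*(-147) + 230/((6 + 6) + 120)) = √(-21462 + 230/(12 + 120)) = √(-21462 + 230/132) = √(-21462 + (1/132)*230) = √(-21462 + 115/66) = √(-1416377/66) = I*√93480882/66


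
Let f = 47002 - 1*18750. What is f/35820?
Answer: 7063/8955 ≈ 0.78872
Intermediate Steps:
f = 28252 (f = 47002 - 18750 = 28252)
f/35820 = 28252/35820 = 28252*(1/35820) = 7063/8955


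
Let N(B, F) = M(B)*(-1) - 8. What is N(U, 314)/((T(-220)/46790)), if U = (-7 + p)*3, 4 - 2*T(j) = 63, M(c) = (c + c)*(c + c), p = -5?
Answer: 8235040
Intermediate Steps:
M(c) = 4*c² (M(c) = (2*c)*(2*c) = 4*c²)
T(j) = -59/2 (T(j) = 2 - ½*63 = 2 - 63/2 = -59/2)
U = -36 (U = (-7 - 5)*3 = -12*3 = -36)
N(B, F) = -8 - 4*B² (N(B, F) = (4*B²)*(-1) - 8 = -4*B² - 8 = -8 - 4*B²)
N(U, 314)/((T(-220)/46790)) = (-8 - 4*(-36)²)/((-59/2/46790)) = (-8 - 4*1296)/((-59/2*1/46790)) = (-8 - 5184)/(-59/93580) = -5192*(-93580/59) = 8235040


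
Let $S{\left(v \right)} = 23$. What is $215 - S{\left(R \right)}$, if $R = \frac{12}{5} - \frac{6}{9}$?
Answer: $192$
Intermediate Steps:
$R = \frac{26}{15}$ ($R = 12 \cdot \frac{1}{5} - \frac{2}{3} = \frac{12}{5} - \frac{2}{3} = \frac{26}{15} \approx 1.7333$)
$215 - S{\left(R \right)} = 215 - 23 = 192$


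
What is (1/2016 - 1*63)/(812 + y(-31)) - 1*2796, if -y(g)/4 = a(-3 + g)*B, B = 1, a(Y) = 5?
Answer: -4464421919/1596672 ≈ -2796.1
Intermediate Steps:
y(g) = -20
(1/2016 - 1*63)/(812 + y(-31)) - 1*2796 = (1/2016 - 1*63)/(812 - 20) - 1*2796 = (1/2016 - 63)/792 - 2796 = -127007/2016*1/792 - 2796 = -127007/1596672 - 2796 = -4464421919/1596672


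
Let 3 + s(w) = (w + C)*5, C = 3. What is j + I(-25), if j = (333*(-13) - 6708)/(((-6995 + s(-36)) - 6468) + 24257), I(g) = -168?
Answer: -598735/3542 ≈ -169.04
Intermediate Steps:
s(w) = 12 + 5*w (s(w) = -3 + (w + 3)*5 = -3 + (3 + w)*5 = -3 + (15 + 5*w) = 12 + 5*w)
j = -3679/3542 (j = (333*(-13) - 6708)/(((-6995 + (12 + 5*(-36))) - 6468) + 24257) = (-4329 - 6708)/(((-6995 + (12 - 180)) - 6468) + 24257) = -11037/(((-6995 - 168) - 6468) + 24257) = -11037/((-7163 - 6468) + 24257) = -11037/(-13631 + 24257) = -11037/10626 = -11037*1/10626 = -3679/3542 ≈ -1.0387)
j + I(-25) = -3679/3542 - 168 = -598735/3542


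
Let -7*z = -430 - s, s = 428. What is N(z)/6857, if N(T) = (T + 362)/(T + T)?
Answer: 848/2941653 ≈ 0.00028827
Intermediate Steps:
z = 858/7 (z = -(-430 - 1*428)/7 = -(-430 - 428)/7 = -⅐*(-858) = 858/7 ≈ 122.57)
N(T) = (362 + T)/(2*T) (N(T) = (362 + T)/((2*T)) = (362 + T)*(1/(2*T)) = (362 + T)/(2*T))
N(z)/6857 = ((362 + 858/7)/(2*(858/7)))/6857 = ((½)*(7/858)*(3392/7))*(1/6857) = (848/429)*(1/6857) = 848/2941653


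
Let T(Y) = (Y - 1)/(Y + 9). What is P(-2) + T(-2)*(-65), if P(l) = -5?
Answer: 160/7 ≈ 22.857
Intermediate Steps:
T(Y) = (-1 + Y)/(9 + Y)
P(-2) + T(-2)*(-65) = -5 + ((-1 - 2)/(9 - 2))*(-65) = -5 + (-3/7)*(-65) = -5 + ((⅐)*(-3))*(-65) = -5 - 3/7*(-65) = -5 + 195/7 = 160/7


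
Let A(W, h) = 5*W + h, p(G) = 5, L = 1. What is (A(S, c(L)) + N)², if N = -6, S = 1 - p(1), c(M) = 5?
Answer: 441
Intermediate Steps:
S = -4 (S = 1 - 1*5 = 1 - 5 = -4)
A(W, h) = h + 5*W
(A(S, c(L)) + N)² = ((5 + 5*(-4)) - 6)² = ((5 - 20) - 6)² = (-15 - 6)² = (-21)² = 441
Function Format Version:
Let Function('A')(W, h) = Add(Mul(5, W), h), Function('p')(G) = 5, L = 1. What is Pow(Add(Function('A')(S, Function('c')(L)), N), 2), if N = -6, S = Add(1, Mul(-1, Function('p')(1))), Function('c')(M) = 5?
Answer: 441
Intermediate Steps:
S = -4 (S = Add(1, Mul(-1, 5)) = Add(1, -5) = -4)
Function('A')(W, h) = Add(h, Mul(5, W))
Pow(Add(Function('A')(S, Function('c')(L)), N), 2) = Pow(Add(Add(5, Mul(5, -4)), -6), 2) = Pow(Add(Add(5, -20), -6), 2) = Pow(Add(-15, -6), 2) = Pow(-21, 2) = 441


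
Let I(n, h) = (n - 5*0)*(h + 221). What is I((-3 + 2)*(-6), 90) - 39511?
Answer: -37645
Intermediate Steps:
I(n, h) = n*(221 + h) (I(n, h) = (n + 0)*(221 + h) = n*(221 + h))
I((-3 + 2)*(-6), 90) - 39511 = ((-3 + 2)*(-6))*(221 + 90) - 39511 = -1*(-6)*311 - 39511 = 6*311 - 39511 = 1866 - 39511 = -37645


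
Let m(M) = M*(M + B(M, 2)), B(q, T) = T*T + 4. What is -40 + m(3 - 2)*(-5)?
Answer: -85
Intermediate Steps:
B(q, T) = 4 + T² (B(q, T) = T² + 4 = 4 + T²)
m(M) = M*(8 + M) (m(M) = M*(M + (4 + 2²)) = M*(M + (4 + 4)) = M*(M + 8) = M*(8 + M))
-40 + m(3 - 2)*(-5) = -40 + ((3 - 2)*(8 + (3 - 2)))*(-5) = -40 + (1*(8 + 1))*(-5) = -40 + (1*9)*(-5) = -40 + 9*(-5) = -40 - 45 = -85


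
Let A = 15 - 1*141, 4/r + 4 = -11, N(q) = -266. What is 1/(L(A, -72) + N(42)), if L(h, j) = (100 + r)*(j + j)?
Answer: -5/73138 ≈ -6.8364e-5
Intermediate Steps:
r = -4/15 (r = 4/(-4 - 11) = 4/(-15) = 4*(-1/15) = -4/15 ≈ -0.26667)
A = -126 (A = 15 - 141 = -126)
L(h, j) = 2992*j/15 (L(h, j) = (100 - 4/15)*(j + j) = 1496*(2*j)/15 = 2992*j/15)
1/(L(A, -72) + N(42)) = 1/((2992/15)*(-72) - 266) = 1/(-71808/5 - 266) = 1/(-73138/5) = -5/73138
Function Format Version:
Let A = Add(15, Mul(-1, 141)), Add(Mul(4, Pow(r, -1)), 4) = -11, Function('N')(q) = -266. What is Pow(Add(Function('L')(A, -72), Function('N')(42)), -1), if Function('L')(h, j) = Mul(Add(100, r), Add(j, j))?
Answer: Rational(-5, 73138) ≈ -6.8364e-5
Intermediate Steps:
r = Rational(-4, 15) (r = Mul(4, Pow(Add(-4, -11), -1)) = Mul(4, Pow(-15, -1)) = Mul(4, Rational(-1, 15)) = Rational(-4, 15) ≈ -0.26667)
A = -126 (A = Add(15, -141) = -126)
Function('L')(h, j) = Mul(Rational(2992, 15), j) (Function('L')(h, j) = Mul(Add(100, Rational(-4, 15)), Add(j, j)) = Mul(Rational(1496, 15), Mul(2, j)) = Mul(Rational(2992, 15), j))
Pow(Add(Function('L')(A, -72), Function('N')(42)), -1) = Pow(Add(Mul(Rational(2992, 15), -72), -266), -1) = Pow(Add(Rational(-71808, 5), -266), -1) = Pow(Rational(-73138, 5), -1) = Rational(-5, 73138)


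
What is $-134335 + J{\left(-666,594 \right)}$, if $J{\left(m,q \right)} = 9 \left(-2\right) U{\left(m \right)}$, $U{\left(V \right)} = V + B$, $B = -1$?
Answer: $-122329$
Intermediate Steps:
$U{\left(V \right)} = -1 + V$ ($U{\left(V \right)} = V - 1 = -1 + V$)
$J{\left(m,q \right)} = 18 - 18 m$ ($J{\left(m,q \right)} = 9 \left(-2\right) \left(-1 + m\right) = - 18 \left(-1 + m\right) = 18 - 18 m$)
$-134335 + J{\left(-666,594 \right)} = -134335 + \left(18 - -11988\right) = -134335 + \left(18 + 11988\right) = -134335 + 12006 = -122329$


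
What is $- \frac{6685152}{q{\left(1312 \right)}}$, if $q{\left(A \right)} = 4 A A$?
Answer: $- \frac{208911}{215168} \approx -0.97092$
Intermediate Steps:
$q{\left(A \right)} = 4 A^{2}$
$- \frac{6685152}{q{\left(1312 \right)}} = - \frac{6685152}{4 \cdot 1312^{2}} = - \frac{6685152}{4 \cdot 1721344} = - \frac{6685152}{6885376} = \left(-6685152\right) \frac{1}{6885376} = - \frac{208911}{215168}$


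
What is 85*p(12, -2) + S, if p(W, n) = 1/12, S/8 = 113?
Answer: 10933/12 ≈ 911.08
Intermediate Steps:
S = 904 (S = 8*113 = 904)
p(W, n) = 1/12
85*p(12, -2) + S = 85*(1/12) + 904 = 85/12 + 904 = 10933/12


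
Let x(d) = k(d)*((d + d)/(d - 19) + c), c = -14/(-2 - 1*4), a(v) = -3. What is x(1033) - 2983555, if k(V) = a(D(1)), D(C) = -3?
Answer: -504223011/169 ≈ -2.9836e+6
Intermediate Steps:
k(V) = -3
c = 7/3 (c = -14/(-2 - 4) = -14/(-6) = -14*(-⅙) = 7/3 ≈ 2.3333)
x(d) = -7 - 6*d/(-19 + d) (x(d) = -3*((d + d)/(d - 19) + 7/3) = -3*((2*d)/(-19 + d) + 7/3) = -3*(2*d/(-19 + d) + 7/3) = -3*(7/3 + 2*d/(-19 + d)) = -7 - 6*d/(-19 + d))
x(1033) - 2983555 = (133 - 13*1033)/(-19 + 1033) - 2983555 = (133 - 13429)/1014 - 2983555 = (1/1014)*(-13296) - 2983555 = -2216/169 - 2983555 = -504223011/169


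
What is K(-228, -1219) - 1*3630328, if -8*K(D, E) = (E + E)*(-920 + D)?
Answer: -3980181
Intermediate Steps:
K(D, E) = -E*(-920 + D)/4 (K(D, E) = -(E + E)*(-920 + D)/8 = -2*E*(-920 + D)/8 = -E*(-920 + D)/4)
K(-228, -1219) - 1*3630328 = (¼)*(-1219)*(920 - 1*(-228)) - 1*3630328 = (¼)*(-1219)*(920 + 228) - 3630328 = (¼)*(-1219)*1148 - 3630328 = -349853 - 3630328 = -3980181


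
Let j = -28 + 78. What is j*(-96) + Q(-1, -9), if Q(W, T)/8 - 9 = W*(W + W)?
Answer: -4712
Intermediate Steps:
Q(W, T) = 72 + 16*W² (Q(W, T) = 72 + 8*(W*(W + W)) = 72 + 8*(W*(2*W)) = 72 + 8*(2*W²) = 72 + 16*W²)
j = 50
j*(-96) + Q(-1, -9) = 50*(-96) + (72 + 16*(-1)²) = -4800 + (72 + 16*1) = -4800 + (72 + 16) = -4800 + 88 = -4712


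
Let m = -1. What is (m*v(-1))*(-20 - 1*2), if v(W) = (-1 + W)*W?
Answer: 44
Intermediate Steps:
v(W) = W*(-1 + W)
(m*v(-1))*(-20 - 1*2) = (-(-1)*(-1 - 1))*(-20 - 1*2) = (-(-1)*(-2))*(-20 - 2) = -1*2*(-22) = -2*(-22) = 44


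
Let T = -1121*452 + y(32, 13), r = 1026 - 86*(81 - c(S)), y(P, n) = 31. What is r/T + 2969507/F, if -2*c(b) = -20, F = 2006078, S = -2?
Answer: 1514724262367/1016401485558 ≈ 1.4903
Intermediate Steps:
c(b) = 10 (c(b) = -½*(-20) = 10)
r = -5080 (r = 1026 - 86*(81 - 1*10) = 1026 - 86*(81 - 10) = 1026 - 86*71 = 1026 - 6106 = -5080)
T = -506661 (T = -1121*452 + 31 = -506692 + 31 = -506661)
r/T + 2969507/F = -5080/(-506661) + 2969507/2006078 = -5080*(-1/506661) + 2969507*(1/2006078) = 5080/506661 + 2969507/2006078 = 1514724262367/1016401485558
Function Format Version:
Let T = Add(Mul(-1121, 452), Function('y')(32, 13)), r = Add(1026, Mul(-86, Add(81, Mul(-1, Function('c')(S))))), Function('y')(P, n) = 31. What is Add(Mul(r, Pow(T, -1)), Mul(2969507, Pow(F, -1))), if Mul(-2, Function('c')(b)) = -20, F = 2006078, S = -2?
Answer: Rational(1514724262367, 1016401485558) ≈ 1.4903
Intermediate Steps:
Function('c')(b) = 10 (Function('c')(b) = Mul(Rational(-1, 2), -20) = 10)
r = -5080 (r = Add(1026, Mul(-86, Add(81, Mul(-1, 10)))) = Add(1026, Mul(-86, Add(81, -10))) = Add(1026, Mul(-86, 71)) = Add(1026, -6106) = -5080)
T = -506661 (T = Add(Mul(-1121, 452), 31) = Add(-506692, 31) = -506661)
Add(Mul(r, Pow(T, -1)), Mul(2969507, Pow(F, -1))) = Add(Mul(-5080, Pow(-506661, -1)), Mul(2969507, Pow(2006078, -1))) = Add(Mul(-5080, Rational(-1, 506661)), Mul(2969507, Rational(1, 2006078))) = Add(Rational(5080, 506661), Rational(2969507, 2006078)) = Rational(1514724262367, 1016401485558)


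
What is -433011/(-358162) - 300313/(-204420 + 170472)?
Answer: 61130281067/6079441788 ≈ 10.055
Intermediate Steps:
-433011/(-358162) - 300313/(-204420 + 170472) = -433011*(-1/358162) - 300313/(-33948) = 433011/358162 - 300313*(-1/33948) = 433011/358162 + 300313/33948 = 61130281067/6079441788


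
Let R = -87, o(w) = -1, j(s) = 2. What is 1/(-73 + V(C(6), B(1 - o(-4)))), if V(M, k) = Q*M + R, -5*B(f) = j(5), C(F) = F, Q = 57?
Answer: 1/182 ≈ 0.0054945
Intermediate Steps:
B(f) = -2/5 (B(f) = -1/5*2 = -2/5)
V(M, k) = -87 + 57*M (V(M, k) = 57*M - 87 = -87 + 57*M)
1/(-73 + V(C(6), B(1 - o(-4)))) = 1/(-73 + (-87 + 57*6)) = 1/(-73 + (-87 + 342)) = 1/(-73 + 255) = 1/182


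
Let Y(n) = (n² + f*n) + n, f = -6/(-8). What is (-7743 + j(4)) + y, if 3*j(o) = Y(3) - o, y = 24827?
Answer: 205049/12 ≈ 17087.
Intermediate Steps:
f = ¾ (f = -6*(-⅛) = ¾ ≈ 0.75000)
Y(n) = n² + 7*n/4 (Y(n) = (n² + 3*n/4) + n = n² + 7*n/4)
j(o) = 19/4 - o/3 (j(o) = ((¼)*3*(7 + 4*3) - o)/3 = ((¼)*3*(7 + 12) - o)/3 = ((¼)*3*19 - o)/3 = (57/4 - o)/3 = 19/4 - o/3)
(-7743 + j(4)) + y = (-7743 + (19/4 - ⅓*4)) + 24827 = (-7743 + (19/4 - 4/3)) + 24827 = (-7743 + 41/12) + 24827 = -92875/12 + 24827 = 205049/12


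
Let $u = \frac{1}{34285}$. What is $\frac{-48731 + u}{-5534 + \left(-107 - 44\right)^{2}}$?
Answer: $- \frac{53894914}{19096745} \approx -2.8222$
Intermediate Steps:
$u = \frac{1}{34285} \approx 2.9167 \cdot 10^{-5}$
$\frac{-48731 + u}{-5534 + \left(-107 - 44\right)^{2}} = \frac{-48731 + \frac{1}{34285}}{-5534 + \left(-107 - 44\right)^{2}} = - \frac{1670742334}{34285 \left(-5534 + \left(-107 - 44\right)^{2}\right)} = - \frac{1670742334}{34285 \left(-5534 + \left(-151\right)^{2}\right)} = - \frac{1670742334}{34285 \left(-5534 + 22801\right)} = - \frac{1670742334}{34285 \cdot 17267} = \left(- \frac{1670742334}{34285}\right) \frac{1}{17267} = - \frac{53894914}{19096745}$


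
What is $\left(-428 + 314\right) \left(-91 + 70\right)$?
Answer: $2394$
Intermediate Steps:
$\left(-428 + 314\right) \left(-91 + 70\right) = \left(-114\right) \left(-21\right) = 2394$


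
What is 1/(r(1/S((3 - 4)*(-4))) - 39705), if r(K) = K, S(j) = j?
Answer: -4/158819 ≈ -2.5186e-5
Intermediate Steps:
1/(r(1/S((3 - 4)*(-4))) - 39705) = 1/(1/((3 - 4)*(-4)) - 39705) = 1/(1/(-1*(-4)) - 39705) = 1/(1/4 - 39705) = 1/(-158819/4) = -4/158819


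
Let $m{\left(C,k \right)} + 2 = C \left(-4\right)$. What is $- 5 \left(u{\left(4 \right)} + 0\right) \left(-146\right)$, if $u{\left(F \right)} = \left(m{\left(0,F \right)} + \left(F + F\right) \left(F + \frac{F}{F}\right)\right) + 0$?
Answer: $27740$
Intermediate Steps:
$m{\left(C,k \right)} = -2 - 4 C$ ($m{\left(C,k \right)} = -2 + C \left(-4\right) = -2 - 4 C$)
$u{\left(F \right)} = -2 + 2 F \left(1 + F\right)$ ($u{\left(F \right)} = \left(\left(-2 - 0\right) + \left(F + F\right) \left(F + \frac{F}{F}\right)\right) + 0 = \left(\left(-2 + 0\right) + 2 F \left(F + 1\right)\right) + 0 = \left(-2 + 2 F \left(1 + F\right)\right) + 0 = -2 + 2 F \left(1 + F\right)$)
$- 5 \left(u{\left(4 \right)} + 0\right) \left(-146\right) = - 5 \left(\left(-2 + 2 \cdot 4 + 2 \cdot 4^{2}\right) + 0\right) \left(-146\right) = - 5 \left(\left(-2 + 8 + 2 \cdot 16\right) + 0\right) \left(-146\right) = - 5 \left(\left(-2 + 8 + 32\right) + 0\right) \left(-146\right) = - 5 \left(38 + 0\right) \left(-146\right) = \left(-5\right) 38 \left(-146\right) = \left(-190\right) \left(-146\right) = 27740$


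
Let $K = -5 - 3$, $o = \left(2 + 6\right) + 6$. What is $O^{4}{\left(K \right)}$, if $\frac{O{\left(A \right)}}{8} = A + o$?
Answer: $5308416$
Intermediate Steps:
$o = 14$ ($o = 8 + 6 = 14$)
$K = -8$ ($K = -5 - 3 = -8$)
$O{\left(A \right)} = 112 + 8 A$ ($O{\left(A \right)} = 8 \left(A + 14\right) = 8 \left(14 + A\right) = 112 + 8 A$)
$O^{4}{\left(K \right)} = \left(112 + 8 \left(-8\right)\right)^{4} = \left(112 - 64\right)^{4} = 48^{4} = 5308416$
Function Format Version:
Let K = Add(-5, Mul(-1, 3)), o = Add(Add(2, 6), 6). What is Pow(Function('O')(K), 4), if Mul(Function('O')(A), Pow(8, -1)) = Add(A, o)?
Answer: 5308416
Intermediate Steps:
o = 14 (o = Add(8, 6) = 14)
K = -8 (K = Add(-5, -3) = -8)
Function('O')(A) = Add(112, Mul(8, A)) (Function('O')(A) = Mul(8, Add(A, 14)) = Mul(8, Add(14, A)) = Add(112, Mul(8, A)))
Pow(Function('O')(K), 4) = Pow(Add(112, Mul(8, -8)), 4) = Pow(Add(112, -64), 4) = Pow(48, 4) = 5308416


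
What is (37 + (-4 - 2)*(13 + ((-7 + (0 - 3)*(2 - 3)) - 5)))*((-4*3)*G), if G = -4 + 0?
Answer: 624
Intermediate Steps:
G = -4
(37 + (-4 - 2)*(13 + ((-7 + (0 - 3)*(2 - 3)) - 5)))*((-4*3)*G) = (37 + (-4 - 2)*(13 + ((-7 + (0 - 3)*(2 - 3)) - 5)))*(-4*3*(-4)) = (37 - 6*(13 + ((-7 - 3*(-1)) - 5)))*(-12*(-4)) = (37 - 6*(13 + ((-7 + 3) - 5)))*48 = (37 - 6*(13 + (-4 - 5)))*48 = (37 - 6*(13 - 9))*48 = (37 - 6*4)*48 = (37 - 24)*48 = 13*48 = 624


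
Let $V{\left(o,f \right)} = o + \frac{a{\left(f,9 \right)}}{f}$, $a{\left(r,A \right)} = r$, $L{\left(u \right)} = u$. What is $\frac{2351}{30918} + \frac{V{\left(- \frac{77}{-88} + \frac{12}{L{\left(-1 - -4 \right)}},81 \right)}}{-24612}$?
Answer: $\frac{25636075}{338201696} \approx 0.075801$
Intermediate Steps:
$V{\left(o,f \right)} = 1 + o$ ($V{\left(o,f \right)} = o + \frac{f}{f} = o + 1 = 1 + o$)
$\frac{2351}{30918} + \frac{V{\left(- \frac{77}{-88} + \frac{12}{L{\left(-1 - -4 \right)}},81 \right)}}{-24612} = \frac{2351}{30918} + \frac{1 - \left(- \frac{7}{8} - \frac{12}{-1 - -4}\right)}{-24612} = 2351 \cdot \frac{1}{30918} + \left(1 - \left(- \frac{7}{8} - \frac{12}{-1 + 4}\right)\right) \left(- \frac{1}{24612}\right) = \frac{2351}{30918} + \left(1 + \left(\frac{7}{8} + \frac{12}{3}\right)\right) \left(- \frac{1}{24612}\right) = \frac{2351}{30918} + \left(1 + \left(\frac{7}{8} + 12 \cdot \frac{1}{3}\right)\right) \left(- \frac{1}{24612}\right) = \frac{2351}{30918} + \left(1 + \left(\frac{7}{8} + 4\right)\right) \left(- \frac{1}{24612}\right) = \frac{2351}{30918} + \left(1 + \frac{39}{8}\right) \left(- \frac{1}{24612}\right) = \frac{2351}{30918} + \frac{47}{8} \left(- \frac{1}{24612}\right) = \frac{2351}{30918} - \frac{47}{196896} = \frac{25636075}{338201696}$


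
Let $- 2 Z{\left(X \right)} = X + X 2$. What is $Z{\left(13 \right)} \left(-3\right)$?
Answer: $\frac{117}{2} \approx 58.5$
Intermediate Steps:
$Z{\left(X \right)} = - \frac{3 X}{2}$ ($Z{\left(X \right)} = - \frac{X + X 2}{2} = - \frac{X + 2 X}{2} = - \frac{3 X}{2}$)
$Z{\left(13 \right)} \left(-3\right) = \left(- \frac{3}{2}\right) 13 \left(-3\right) = \left(- \frac{39}{2}\right) \left(-3\right) = \frac{117}{2}$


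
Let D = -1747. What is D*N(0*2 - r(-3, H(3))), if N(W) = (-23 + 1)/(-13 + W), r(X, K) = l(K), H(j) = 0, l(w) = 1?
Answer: -19217/7 ≈ -2745.3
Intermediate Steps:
r(X, K) = 1
N(W) = -22/(-13 + W)
D*N(0*2 - r(-3, H(3))) = -(-38434)/(-13 + (0*2 - 1*1)) = -(-38434)/(-13 + (0 - 1)) = -(-38434)/(-13 - 1) = -(-38434)/(-14) = -(-38434)*(-1)/14 = -1747*11/7 = -19217/7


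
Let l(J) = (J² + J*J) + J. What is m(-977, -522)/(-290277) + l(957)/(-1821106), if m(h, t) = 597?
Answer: -177688265239/176208395454 ≈ -1.0084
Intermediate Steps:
l(J) = J + 2*J² (l(J) = (J² + J²) + J = 2*J² + J = J + 2*J²)
m(-977, -522)/(-290277) + l(957)/(-1821106) = 597/(-290277) + (957*(1 + 2*957))/(-1821106) = 597*(-1/290277) + (957*(1 + 1914))*(-1/1821106) = -199/96759 + (957*1915)*(-1/1821106) = -199/96759 + 1832655*(-1/1821106) = -199/96759 - 1832655/1821106 = -177688265239/176208395454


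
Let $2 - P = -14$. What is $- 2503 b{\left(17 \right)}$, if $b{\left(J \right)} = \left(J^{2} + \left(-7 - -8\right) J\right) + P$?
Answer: $-805966$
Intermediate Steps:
$P = 16$ ($P = 2 - -14 = 2 + 14 = 16$)
$b{\left(J \right)} = 16 + J + J^{2}$ ($b{\left(J \right)} = \left(J^{2} + \left(-7 - -8\right) J\right) + 16 = \left(J^{2} + \left(-7 + 8\right) J\right) + 16 = \left(J^{2} + 1 J\right) + 16 = \left(J^{2} + J\right) + 16 = \left(J + J^{2}\right) + 16 = 16 + J + J^{2}$)
$- 2503 b{\left(17 \right)} = - 2503 \left(16 + 17 + 17^{2}\right) = - 2503 \left(16 + 17 + 289\right) = \left(-2503\right) 322 = -805966$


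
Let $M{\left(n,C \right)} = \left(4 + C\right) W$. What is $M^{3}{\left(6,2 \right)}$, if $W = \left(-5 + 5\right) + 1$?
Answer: $216$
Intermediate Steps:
$W = 1$ ($W = 0 + 1 = 1$)
$M{\left(n,C \right)} = 4 + C$ ($M{\left(n,C \right)} = \left(4 + C\right) 1 = 4 + C$)
$M^{3}{\left(6,2 \right)} = \left(4 + 2\right)^{3} = 6^{3} = 216$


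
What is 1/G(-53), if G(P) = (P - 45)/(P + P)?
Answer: 53/49 ≈ 1.0816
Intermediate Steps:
G(P) = (-45 + P)/(2*P) (G(P) = (-45 + P)/((2*P)) = (-45 + P)*(1/(2*P)) = (-45 + P)/(2*P))
1/G(-53) = 1/((½)*(-45 - 53)/(-53)) = 1/((½)*(-1/53)*(-98)) = 1/(49/53) = 53/49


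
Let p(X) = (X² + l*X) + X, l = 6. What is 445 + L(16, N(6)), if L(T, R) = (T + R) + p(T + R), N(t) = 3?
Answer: 958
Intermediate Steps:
p(X) = X² + 7*X (p(X) = (X² + 6*X) + X = X² + 7*X)
L(T, R) = R + T + (R + T)*(7 + R + T) (L(T, R) = (T + R) + (T + R)*(7 + (T + R)) = (R + T) + (R + T)*(7 + (R + T)) = (R + T) + (R + T)*(7 + R + T) = R + T + (R + T)*(7 + R + T))
445 + L(16, N(6)) = 445 + (3 + 16 + (3 + 16)*(7 + 3 + 16)) = 445 + (3 + 16 + 19*26) = 445 + (3 + 16 + 494) = 445 + 513 = 958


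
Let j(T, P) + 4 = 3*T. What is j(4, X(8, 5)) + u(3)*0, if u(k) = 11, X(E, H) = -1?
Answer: 8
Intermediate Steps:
j(T, P) = -4 + 3*T
j(4, X(8, 5)) + u(3)*0 = (-4 + 3*4) + 11*0 = (-4 + 12) + 0 = 8 + 0 = 8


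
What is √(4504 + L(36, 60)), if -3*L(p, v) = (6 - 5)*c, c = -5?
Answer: √40551/3 ≈ 67.124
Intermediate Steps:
L(p, v) = 5/3 (L(p, v) = -(6 - 5)*(-5)/3 = -(-5)/3 = -⅓*(-5) = 5/3)
√(4504 + L(36, 60)) = √(4504 + 5/3) = √(13517/3) = √40551/3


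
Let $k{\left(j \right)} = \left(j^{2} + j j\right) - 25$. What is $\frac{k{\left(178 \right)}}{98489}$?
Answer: $\frac{63343}{98489} \approx 0.64315$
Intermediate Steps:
$k{\left(j \right)} = -25 + 2 j^{2}$ ($k{\left(j \right)} = \left(j^{2} + j^{2}\right) - 25 = 2 j^{2} - 25 = -25 + 2 j^{2}$)
$\frac{k{\left(178 \right)}}{98489} = \frac{-25 + 2 \cdot 178^{2}}{98489} = \left(-25 + 2 \cdot 31684\right) \frac{1}{98489} = \left(-25 + 63368\right) \frac{1}{98489} = 63343 \cdot \frac{1}{98489} = \frac{63343}{98489}$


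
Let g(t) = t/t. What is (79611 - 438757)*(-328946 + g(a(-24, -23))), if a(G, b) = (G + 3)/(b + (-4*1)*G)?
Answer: 118139280970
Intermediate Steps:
a(G, b) = (3 + G)/(b - 4*G)
g(t) = 1
(79611 - 438757)*(-328946 + g(a(-24, -23))) = (79611 - 438757)*(-328946 + 1) = -359146*(-328945) = 118139280970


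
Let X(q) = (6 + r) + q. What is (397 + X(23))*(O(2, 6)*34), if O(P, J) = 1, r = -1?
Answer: 14450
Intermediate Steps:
X(q) = 5 + q (X(q) = (6 - 1) + q = 5 + q)
(397 + X(23))*(O(2, 6)*34) = (397 + (5 + 23))*(1*34) = (397 + 28)*34 = 425*34 = 14450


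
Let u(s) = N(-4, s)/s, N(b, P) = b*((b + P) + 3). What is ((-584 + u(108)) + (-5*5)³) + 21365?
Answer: 139105/27 ≈ 5152.0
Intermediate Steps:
N(b, P) = b*(3 + P + b) (N(b, P) = b*((P + b) + 3) = b*(3 + P + b))
u(s) = (4 - 4*s)/s (u(s) = (-4*(3 + s - 4))/s = (-4*(-1 + s))/s = (4 - 4*s)/s)
((-584 + u(108)) + (-5*5)³) + 21365 = ((-584 + (-4 + 4/108)) + (-5*5)³) + 21365 = ((-584 + (-4 + 4*(1/108))) + (-25)³) + 21365 = ((-584 + (-4 + 1/27)) - 15625) + 21365 = ((-584 - 107/27) - 15625) + 21365 = (-15875/27 - 15625) + 21365 = -437750/27 + 21365 = 139105/27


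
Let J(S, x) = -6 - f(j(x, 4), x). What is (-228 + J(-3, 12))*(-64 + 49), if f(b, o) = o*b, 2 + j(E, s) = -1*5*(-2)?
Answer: 4950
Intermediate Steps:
j(E, s) = 8 (j(E, s) = -2 - 1*5*(-2) = -2 - 5*(-2) = -2 + 10 = 8)
f(b, o) = b*o
J(S, x) = -6 - 8*x
(-228 + J(-3, 12))*(-64 + 49) = (-228 + (-6 - 8*12))*(-64 + 49) = (-228 + (-6 - 96))*(-15) = (-228 - 102)*(-15) = -330*(-15) = 4950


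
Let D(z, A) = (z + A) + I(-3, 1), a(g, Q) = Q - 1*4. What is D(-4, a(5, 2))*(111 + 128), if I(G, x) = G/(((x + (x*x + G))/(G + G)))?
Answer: -5736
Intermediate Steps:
a(g, Q) = -4 + Q (a(g, Q) = Q - 4 = -4 + Q)
I(G, x) = 2*G**2/(G + x + x**2) (I(G, x) = G/(((x + (x**2 + G))/((2*G)))) = G/(((x + (G + x**2))*(1/(2*G)))) = G/(((G + x + x**2)*(1/(2*G)))) = G/(((G + x + x**2)/(2*G))) = G*(2*G/(G + x + x**2)) = 2*G**2/(G + x + x**2))
D(z, A) = -18 + A + z (D(z, A) = (z + A) + 2*(-3)**2/(-3 + 1 + 1**2) = (A + z) + 2*9/(-3 + 1 + 1) = (A + z) + 2*9/(-1) = (A + z) + 2*9*(-1) = (A + z) - 18 = -18 + A + z)
D(-4, a(5, 2))*(111 + 128) = (-18 + (-4 + 2) - 4)*(111 + 128) = (-18 - 2 - 4)*239 = -24*239 = -5736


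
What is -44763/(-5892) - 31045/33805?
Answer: 88686405/13278604 ≈ 6.6789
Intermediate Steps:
-44763/(-5892) - 31045/33805 = -44763*(-1/5892) - 31045*1/33805 = 14921/1964 - 6209/6761 = 88686405/13278604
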